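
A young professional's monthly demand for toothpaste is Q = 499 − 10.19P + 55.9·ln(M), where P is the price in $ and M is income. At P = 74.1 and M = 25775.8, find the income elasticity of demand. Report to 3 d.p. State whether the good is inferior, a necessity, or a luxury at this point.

0.179 (necessity)

At P = 74.1, M = 25775.8: Q = 311.708.
Holding P constant, ∂Q/∂M = 55.9/M = 0.0021687.
η_M = (∂Q/∂M)·(M/Q) = 0.0021687 × (25775.8/311.708) = 0.179.
Since 0 < η < 1, this is a necessity.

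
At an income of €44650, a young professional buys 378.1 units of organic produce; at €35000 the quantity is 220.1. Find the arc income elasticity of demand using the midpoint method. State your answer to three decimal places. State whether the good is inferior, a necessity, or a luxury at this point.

ΔQ = 220.1 − 378.1 = -158; midpoint Q̄ = (378.1 + 220.1)/2 = 299.1.
ΔI = 35000 − 44650 = -9650; midpoint Ī = (44650 + 35000)/2 = 39825.
η = (ΔQ/Q̄) ÷ (ΔI/Ī) = (-158/299.1) ÷ (-9650/39825) = 2.180.
η > 1 ⇒ luxury.

2.180 (luxury)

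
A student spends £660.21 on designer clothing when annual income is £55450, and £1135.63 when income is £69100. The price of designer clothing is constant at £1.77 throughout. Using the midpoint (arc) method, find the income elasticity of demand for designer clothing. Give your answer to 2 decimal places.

2.42

With a constant price, Q₁ = 660.21/1.77 = 373.000 and Q₂ = 1135.63/1.77 = 641.599 (equivalently, work directly with expenditure since P cancels).
Midpoint %ΔQ = (1135.63 − 660.21)/897.92 = 0.52947; midpoint %ΔI = (69100 − 55450)/62275 = 0.21919.
η = 0.52947 / 0.21919 = 2.42.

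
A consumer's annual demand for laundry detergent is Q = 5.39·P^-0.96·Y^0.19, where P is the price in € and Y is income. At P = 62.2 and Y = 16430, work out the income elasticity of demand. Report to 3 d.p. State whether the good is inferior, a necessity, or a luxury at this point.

0.190 (necessity)

For a multiplicative demand Q = A·P^α·Y^β, the income elasticity is β everywhere.
Here β = 0.19, so η = 0.190.
Since 0 < η < 1, this is a necessity.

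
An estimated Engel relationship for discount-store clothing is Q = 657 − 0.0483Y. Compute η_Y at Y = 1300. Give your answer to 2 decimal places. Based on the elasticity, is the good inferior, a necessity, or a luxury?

At Y = 1300: Q = 594.210.
dQ/dY = −0.0483.
η = (dQ/dY)·(Y/Q) = -0.0483 × (1300/594.210) = -0.11.
Since η < 0, the good is an inferior good.

-0.11 (inferior good)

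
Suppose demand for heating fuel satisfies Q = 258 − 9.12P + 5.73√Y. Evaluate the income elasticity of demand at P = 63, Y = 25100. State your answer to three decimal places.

0.768

At P = 63, Y = 25100: Q = 591.243.
Holding P constant, ∂Q/∂Y = 5.73/(2√Y) = 0.0180837.
η_Y = (∂Q/∂Y)·(Y/Q) = 0.0180837 × (25100/591.243) = 0.768.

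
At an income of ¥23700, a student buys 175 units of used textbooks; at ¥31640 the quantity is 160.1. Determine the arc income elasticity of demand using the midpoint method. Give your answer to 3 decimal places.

ΔQ = 160.1 − 175 = -14.9; midpoint Q̄ = (175 + 160.1)/2 = 167.55.
ΔI = 31640 − 23700 = 7940; midpoint Ī = (23700 + 31640)/2 = 27670.
η = (ΔQ/Q̄) ÷ (ΔI/Ī) = (-14.9/167.55) ÷ (7940/27670) = -0.310.

-0.310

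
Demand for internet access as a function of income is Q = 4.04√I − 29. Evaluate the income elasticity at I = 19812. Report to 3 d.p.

At I = 19812: Q = 539.651.
dQ/dI = 4.04/(2√I) = 0.0143512 at this income.
η = (dQ/dI)·(I/Q) = 0.0143512 × (19812/539.651) = 0.527.

0.527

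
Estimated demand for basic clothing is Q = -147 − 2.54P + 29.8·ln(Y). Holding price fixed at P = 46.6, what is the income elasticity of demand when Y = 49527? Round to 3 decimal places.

0.525

At P = 46.6, Y = 49527: Q = 56.782.
Holding P constant, ∂Q/∂Y = 29.8/Y = 0.000601692.
η_Y = (∂Q/∂Y)·(Y/Q) = 0.000601692 × (49527/56.782) = 0.525.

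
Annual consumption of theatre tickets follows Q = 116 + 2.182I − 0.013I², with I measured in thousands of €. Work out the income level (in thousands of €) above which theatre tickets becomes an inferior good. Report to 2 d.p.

dQ/dI = 2.182 − 0.026I.
The good is inferior where dQ/dI < 0. Setting dQ/dI = 0 gives I = 2.182 / 0.026 = 83.92.

83.92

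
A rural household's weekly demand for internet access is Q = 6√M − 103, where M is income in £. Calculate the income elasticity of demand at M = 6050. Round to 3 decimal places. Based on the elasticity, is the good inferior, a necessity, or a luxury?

At M = 6050: Q = 363.690.
dQ/dM = 6/(2√M) = 0.0385695 at this income.
η = (dQ/dM)·(M/Q) = 0.0385695 × (6050/363.690) = 0.642.
Since 0 < η < 1, the good is a necessity.

0.642 (necessity)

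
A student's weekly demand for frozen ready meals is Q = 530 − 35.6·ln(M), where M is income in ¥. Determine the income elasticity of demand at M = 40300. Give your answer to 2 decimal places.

At M = 40300: Q = 152.494.
dQ/dM = -35.6/M = -0.000883375 at this income.
η = (dQ/dM)·(M/Q) = -0.000883375 × (40300/152.494) = -0.23.

-0.23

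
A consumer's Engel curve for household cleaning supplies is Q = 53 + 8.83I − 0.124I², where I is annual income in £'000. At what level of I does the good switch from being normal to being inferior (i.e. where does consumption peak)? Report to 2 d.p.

dQ/dI = 8.83 − 0.248I.
The good is inferior where dQ/dI < 0. Setting dQ/dI = 0 gives I = 8.83 / 0.248 = 35.60.

35.60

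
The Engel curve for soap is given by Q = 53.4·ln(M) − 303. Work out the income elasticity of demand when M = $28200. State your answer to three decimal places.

0.219

At M = 28200: Q = 244.194.
dQ/dM = 53.4/M = 0.00189362 at this income.
η = (dQ/dM)·(M/Q) = 0.00189362 × (28200/244.194) = 0.219.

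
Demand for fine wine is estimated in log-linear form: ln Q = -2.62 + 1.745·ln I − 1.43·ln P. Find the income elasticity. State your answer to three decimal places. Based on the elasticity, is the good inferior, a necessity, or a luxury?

1.745 (luxury)

In a log-linear demand, the coefficient on ln I is the income elasticity.
So η = 1.745.
η > 1 ⇒ luxury.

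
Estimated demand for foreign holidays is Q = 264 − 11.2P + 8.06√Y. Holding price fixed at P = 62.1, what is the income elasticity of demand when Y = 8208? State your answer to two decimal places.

At P = 62.1, Y = 8208: Q = 298.700.
Holding P constant, ∂Q/∂Y = 8.06/(2√Y) = 0.0444822.
η_Y = (∂Q/∂Y)·(Y/Q) = 0.0444822 × (8208/298.700) = 1.22.

1.22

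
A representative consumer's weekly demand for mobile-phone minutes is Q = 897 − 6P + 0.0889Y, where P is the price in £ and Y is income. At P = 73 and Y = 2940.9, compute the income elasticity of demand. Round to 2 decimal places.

0.36

At P = 73, Y = 2940.9: Q = 720.446.
Holding P constant, ∂Q/∂Y = 0.0889.
η_Y = (∂Q/∂Y)·(Y/Q) = 0.0889 × (2940.9/720.446) = 0.36.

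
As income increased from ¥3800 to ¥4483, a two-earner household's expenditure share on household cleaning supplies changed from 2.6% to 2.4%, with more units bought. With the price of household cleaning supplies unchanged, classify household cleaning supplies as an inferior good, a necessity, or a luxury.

necessity

Quantity rises but the budget share falls as income rises, so 0 < η < 1.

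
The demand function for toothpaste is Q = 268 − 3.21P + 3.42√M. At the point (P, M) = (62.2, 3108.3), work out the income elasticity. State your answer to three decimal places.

0.368

At P = 62.2, M = 3108.3: Q = 259.010.
Holding P constant, ∂Q/∂M = 3.42/(2√M) = 0.0306715.
η_M = (∂Q/∂M)·(M/Q) = 0.0306715 × (3108.3/259.010) = 0.368.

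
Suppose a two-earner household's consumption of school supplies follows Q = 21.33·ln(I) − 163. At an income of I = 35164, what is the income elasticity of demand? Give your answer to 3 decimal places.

0.354

At I = 35164: Q = 60.278.
dQ/dI = 21.33/I = 0.000606586 at this income.
η = (dQ/dI)·(I/Q) = 0.000606586 × (35164/60.278) = 0.354.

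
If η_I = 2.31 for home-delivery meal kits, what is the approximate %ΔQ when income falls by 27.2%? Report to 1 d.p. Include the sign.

-62.8%

%ΔQ ≈ η × %ΔI = 2.31 × (-27.2%) = -62.8%.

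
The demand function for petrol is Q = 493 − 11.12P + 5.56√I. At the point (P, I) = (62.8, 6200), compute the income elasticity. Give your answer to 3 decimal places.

0.942

At P = 62.8, I = 6200: Q = 232.459.
Holding P constant, ∂Q/∂I = 5.56/(2√I) = 0.035306.
η_I = (∂Q/∂I)·(I/Q) = 0.035306 × (6200/232.459) = 0.942.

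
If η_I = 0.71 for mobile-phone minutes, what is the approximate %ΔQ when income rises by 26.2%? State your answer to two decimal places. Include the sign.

18.60%

%ΔQ ≈ η × %ΔI = 0.71 × 26.2% = 18.60%.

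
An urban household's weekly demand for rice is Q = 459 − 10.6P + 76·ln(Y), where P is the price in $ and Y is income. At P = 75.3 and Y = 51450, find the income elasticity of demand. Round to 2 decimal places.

0.16

At P = 75.3, Y = 51450: Q = 485.296.
Holding P constant, ∂Q/∂Y = 76/Y = 0.00147716.
η_Y = (∂Q/∂Y)·(Y/Q) = 0.00147716 × (51450/485.296) = 0.16.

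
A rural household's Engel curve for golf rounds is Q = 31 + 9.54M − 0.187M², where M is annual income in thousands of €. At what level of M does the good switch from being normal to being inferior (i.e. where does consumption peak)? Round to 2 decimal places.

25.51

dQ/dM = 9.54 − 0.374M.
The good is inferior where dQ/dM < 0. Setting dQ/dM = 0 gives M = 9.54 / 0.374 = 25.51.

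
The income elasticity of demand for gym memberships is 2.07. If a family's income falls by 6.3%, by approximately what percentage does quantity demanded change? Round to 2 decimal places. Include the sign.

%ΔQ ≈ η × %ΔI = 2.07 × (-6.3%) = -13.04%.

-13.04%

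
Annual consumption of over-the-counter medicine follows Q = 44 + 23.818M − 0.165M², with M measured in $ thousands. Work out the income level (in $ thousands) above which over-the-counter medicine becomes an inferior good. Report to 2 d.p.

dQ/dM = 23.818 − 0.33M.
The good is inferior where dQ/dM < 0. Setting dQ/dM = 0 gives M = 23.818 / 0.33 = 72.18.

72.18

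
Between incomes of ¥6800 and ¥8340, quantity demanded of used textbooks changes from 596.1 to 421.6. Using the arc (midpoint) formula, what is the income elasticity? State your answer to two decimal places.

-1.69

ΔQ = 421.6 − 596.1 = -174.5; midpoint Q̄ = (596.1 + 421.6)/2 = 508.85.
ΔI = 8340 − 6800 = 1540; midpoint Ī = (6800 + 8340)/2 = 7570.
η = (ΔQ/Q̄) ÷ (ΔI/Ī) = (-174.5/508.85) ÷ (1540/7570) = -1.69.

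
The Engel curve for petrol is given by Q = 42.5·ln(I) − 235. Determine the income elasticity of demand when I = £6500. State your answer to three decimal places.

At I = 6500: Q = 138.131.
dQ/dI = 42.5/I = 0.00653846 at this income.
η = (dQ/dI)·(I/Q) = 0.00653846 × (6500/138.131) = 0.308.

0.308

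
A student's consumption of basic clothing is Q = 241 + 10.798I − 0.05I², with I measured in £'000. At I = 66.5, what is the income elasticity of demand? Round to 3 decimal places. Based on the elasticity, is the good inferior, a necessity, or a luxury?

At I = 66.5: Q = 737.9545.
dQ/dI = 10.798 − 0.1I = 4.14800.
η = (dQ/dI)·(I/Q) = 4.14800 × (66.5/737.9545) = 0.374.
0 < η < 1 ⇒ necessity.

0.374 (necessity)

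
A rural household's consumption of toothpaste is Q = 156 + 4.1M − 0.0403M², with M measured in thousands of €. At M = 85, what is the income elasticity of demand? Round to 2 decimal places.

-1.10

At M = 85: Q = 213.3325.
dQ/dM = 4.1 − 0.0806M = -2.75100.
η = (dQ/dM)·(M/Q) = -2.75100 × (85/213.3325) = -1.10.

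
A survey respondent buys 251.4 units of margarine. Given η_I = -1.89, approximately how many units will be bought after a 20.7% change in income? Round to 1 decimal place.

153.0

%ΔQ ≈ η × %ΔI = -1.89 × 20.7% = -39.123%.
New Q ≈ 251.4 × (1 − 0.39123) = 153.0.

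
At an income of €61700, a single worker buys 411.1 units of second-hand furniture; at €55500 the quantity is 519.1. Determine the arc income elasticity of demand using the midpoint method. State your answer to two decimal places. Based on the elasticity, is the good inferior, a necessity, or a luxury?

ΔQ = 519.1 − 411.1 = 108; midpoint Q̄ = (411.1 + 519.1)/2 = 465.1.
ΔI = 55500 − 61700 = -6200; midpoint Ī = (61700 + 55500)/2 = 58600.
η = (ΔQ/Q̄) ÷ (ΔI/Ī) = (108/465.1) ÷ (-6200/58600) = -2.19.
η < 0 ⇒ inferior good.

-2.19 (inferior good)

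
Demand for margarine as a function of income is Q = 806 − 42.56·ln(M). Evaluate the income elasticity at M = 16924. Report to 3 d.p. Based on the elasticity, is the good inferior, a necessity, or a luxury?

-0.109 (inferior good)

At M = 16924: Q = 391.615.
dQ/dM = -42.56/M = -0.00251477 at this income.
η = (dQ/dM)·(M/Q) = -0.00251477 × (16924/391.615) = -0.109.
Since η < 0, the good is an inferior good.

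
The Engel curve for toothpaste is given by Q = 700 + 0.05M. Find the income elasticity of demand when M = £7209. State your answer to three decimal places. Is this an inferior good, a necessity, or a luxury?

At M = 7209: Q = 1060.450.
dQ/dM = 0.05.
η = (dQ/dM)·(M/Q) = 0.05 × (7209/1060.450) = 0.340.
Since 0 < η < 1, the good is a necessity.

0.340 (necessity)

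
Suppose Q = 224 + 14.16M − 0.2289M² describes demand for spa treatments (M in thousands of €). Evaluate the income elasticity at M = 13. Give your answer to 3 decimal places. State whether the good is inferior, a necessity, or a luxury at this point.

At M = 13: Q = 369.3959.
dQ/dM = 14.16 − 0.4578M = 8.20860.
η = (dQ/dM)·(M/Q) = 8.20860 × (13/369.3959) = 0.289.
0 < η < 1 ⇒ necessity.

0.289 (necessity)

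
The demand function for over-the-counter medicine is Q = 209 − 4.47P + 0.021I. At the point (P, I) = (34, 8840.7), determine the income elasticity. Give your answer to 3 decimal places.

0.765

At P = 34, I = 8840.7: Q = 242.675.
Holding P constant, ∂Q/∂I = 0.021.
η_I = (∂Q/∂I)·(I/Q) = 0.021 × (8840.7/242.675) = 0.765.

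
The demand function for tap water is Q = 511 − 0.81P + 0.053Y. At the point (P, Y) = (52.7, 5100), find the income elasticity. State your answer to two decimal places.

At P = 52.7, Y = 5100: Q = 738.613.
Holding P constant, ∂Q/∂Y = 0.053.
η_Y = (∂Q/∂Y)·(Y/Q) = 0.053 × (5100/738.613) = 0.37.

0.37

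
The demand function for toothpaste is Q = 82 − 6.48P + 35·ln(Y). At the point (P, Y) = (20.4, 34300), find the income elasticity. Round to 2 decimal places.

0.11

At P = 20.4, Y = 34300: Q = 315.310.
Holding P constant, ∂Q/∂Y = 35/Y = 0.00102041.
η_Y = (∂Q/∂Y)·(Y/Q) = 0.00102041 × (34300/315.310) = 0.11.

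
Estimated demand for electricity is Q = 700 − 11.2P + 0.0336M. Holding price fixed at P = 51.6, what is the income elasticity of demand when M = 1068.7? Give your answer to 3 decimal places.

At P = 51.6, M = 1068.7: Q = 157.988.
Holding P constant, ∂Q/∂M = 0.0336.
η_M = (∂Q/∂M)·(M/Q) = 0.0336 × (1068.7/157.988) = 0.227.

0.227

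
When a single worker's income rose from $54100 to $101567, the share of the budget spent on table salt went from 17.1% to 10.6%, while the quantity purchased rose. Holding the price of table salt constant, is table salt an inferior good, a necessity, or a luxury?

Quantity rises but the budget share falls as income rises, so 0 < η < 1.

necessity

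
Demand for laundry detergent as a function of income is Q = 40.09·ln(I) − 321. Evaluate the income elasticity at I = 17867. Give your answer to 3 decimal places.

0.561

At I = 17867: Q = 71.510.
dQ/dI = 40.09/I = 0.0022438 at this income.
η = (dQ/dI)·(I/Q) = 0.0022438 × (17867/71.510) = 0.561.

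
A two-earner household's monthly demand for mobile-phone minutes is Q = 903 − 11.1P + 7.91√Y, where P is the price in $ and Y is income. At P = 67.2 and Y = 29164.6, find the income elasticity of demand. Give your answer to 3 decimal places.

At P = 67.2, Y = 29164.6: Q = 1507.922.
Holding P constant, ∂Q/∂Y = 7.91/(2√Y) = 0.0231589.
η_Y = (∂Q/∂Y)·(Y/Q) = 0.0231589 × (29164.6/1507.922) = 0.448.

0.448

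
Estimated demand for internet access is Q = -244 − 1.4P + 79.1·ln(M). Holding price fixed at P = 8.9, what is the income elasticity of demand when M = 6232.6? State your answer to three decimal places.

At P = 8.9, M = 6232.6: Q = 434.680.
Holding P constant, ∂Q/∂M = 79.1/M = 0.0126913.
η_M = (∂Q/∂M)·(M/Q) = 0.0126913 × (6232.6/434.680) = 0.182.

0.182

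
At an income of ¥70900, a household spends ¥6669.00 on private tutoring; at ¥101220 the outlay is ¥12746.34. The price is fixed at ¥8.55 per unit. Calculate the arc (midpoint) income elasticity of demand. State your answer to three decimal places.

1.777

With a constant price, Q₁ = 6669.00/8.55 = 780.000 and Q₂ = 12746.34/8.55 = 1490.800 (equivalently, work directly with expenditure since P cancels).
Midpoint %ΔQ = (12746.34 − 6669.00)/9707.67 = 0.62603; midpoint %ΔI = (101220 − 70900)/86060 = 0.35231.
η = 0.62603 / 0.35231 = 1.777.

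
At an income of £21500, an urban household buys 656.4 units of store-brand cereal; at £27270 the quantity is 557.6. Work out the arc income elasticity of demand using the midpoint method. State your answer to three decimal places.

-0.688

ΔQ = 557.6 − 656.4 = -98.8; midpoint Q̄ = (656.4 + 557.6)/2 = 607.
ΔI = 27270 − 21500 = 5770; midpoint Ī = (21500 + 27270)/2 = 24385.
η = (ΔQ/Q̄) ÷ (ΔI/Ī) = (-98.8/607) ÷ (5770/24385) = -0.688.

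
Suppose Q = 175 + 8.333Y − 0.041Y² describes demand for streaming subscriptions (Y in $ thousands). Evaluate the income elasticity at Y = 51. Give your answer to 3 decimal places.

At Y = 51: Q = 493.3420.
dQ/dY = 8.333 − 0.082Y = 4.15100.
η = (dQ/dY)·(Y/Q) = 4.15100 × (51/493.3420) = 0.429.

0.429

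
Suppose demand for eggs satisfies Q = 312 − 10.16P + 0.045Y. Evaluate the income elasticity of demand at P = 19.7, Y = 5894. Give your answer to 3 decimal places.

0.703

At P = 19.7, Y = 5894: Q = 377.078.
Holding P constant, ∂Q/∂Y = 0.045.
η_Y = (∂Q/∂Y)·(Y/Q) = 0.045 × (5894/377.078) = 0.703.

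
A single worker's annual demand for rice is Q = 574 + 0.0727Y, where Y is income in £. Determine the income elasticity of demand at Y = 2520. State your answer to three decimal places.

0.242

At Y = 2520: Q = 757.204.
dQ/dY = 0.0727.
η = (dQ/dY)·(Y/Q) = 0.0727 × (2520/757.204) = 0.242.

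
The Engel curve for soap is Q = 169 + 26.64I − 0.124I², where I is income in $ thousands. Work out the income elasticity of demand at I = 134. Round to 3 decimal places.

-0.584

At I = 134: Q = 1512.2160.
dQ/dI = 26.64 − 0.248I = -6.59200.
η = (dQ/dI)·(I/Q) = -6.59200 × (134/1512.2160) = -0.584.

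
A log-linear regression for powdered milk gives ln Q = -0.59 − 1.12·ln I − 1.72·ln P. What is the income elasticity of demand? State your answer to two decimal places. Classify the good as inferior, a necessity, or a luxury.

-1.12 (inferior good)

In a log-linear demand, the coefficient on ln I is the income elasticity.
So η = -1.12.
η < 0 ⇒ inferior good.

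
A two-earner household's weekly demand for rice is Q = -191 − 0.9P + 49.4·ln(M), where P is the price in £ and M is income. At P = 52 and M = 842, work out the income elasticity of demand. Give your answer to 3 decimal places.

0.520

At P = 52, M = 842: Q = 94.948.
Holding P constant, ∂Q/∂M = 49.4/M = 0.0586698.
η_M = (∂Q/∂M)·(M/Q) = 0.0586698 × (842/94.948) = 0.520.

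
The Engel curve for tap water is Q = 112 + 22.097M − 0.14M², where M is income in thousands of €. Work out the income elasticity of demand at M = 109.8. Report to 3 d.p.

At M = 109.8: Q = 850.4050.
dQ/dM = 22.097 − 0.28M = -8.64700.
η = (dQ/dM)·(M/Q) = -8.64700 × (109.8/850.4050) = -1.116.

-1.116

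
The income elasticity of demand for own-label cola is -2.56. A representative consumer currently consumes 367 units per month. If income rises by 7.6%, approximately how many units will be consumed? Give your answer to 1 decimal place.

%ΔQ ≈ η × %ΔI = -2.56 × 7.6% = -19.456%.
New Q ≈ 367 × (1 − 0.19456) = 295.6.

295.6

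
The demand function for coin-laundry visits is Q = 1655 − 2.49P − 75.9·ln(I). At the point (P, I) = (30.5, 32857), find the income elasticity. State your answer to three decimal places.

At P = 30.5, I = 32857: Q = 789.701.
Holding P constant, ∂Q/∂I = -75.9/I = -0.00231001.
η_I = (∂Q/∂I)·(I/Q) = -0.00231001 × (32857/789.701) = -0.096.

-0.096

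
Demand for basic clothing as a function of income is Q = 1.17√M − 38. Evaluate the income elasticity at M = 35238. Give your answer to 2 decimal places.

0.60

At M = 35238: Q = 181.630.
dQ/dM = 1.17/(2√M) = 0.00311638 at this income.
η = (dQ/dM)·(M/Q) = 0.00311638 × (35238/181.630) = 0.60.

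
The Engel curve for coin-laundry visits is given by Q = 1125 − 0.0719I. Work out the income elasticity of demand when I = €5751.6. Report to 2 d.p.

At I = 5751.6: Q = 711.460.
dQ/dI = −0.0719.
η = (dQ/dI)·(I/Q) = -0.0719 × (5751.6/711.460) = -0.58.

-0.58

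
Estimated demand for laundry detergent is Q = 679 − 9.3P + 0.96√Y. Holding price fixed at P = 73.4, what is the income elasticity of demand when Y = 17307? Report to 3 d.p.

0.515

At P = 73.4, Y = 17307: Q = 122.674.
Holding P constant, ∂Q/∂Y = 0.96/(2√Y) = 0.00364863.
η_Y = (∂Q/∂Y)·(Y/Q) = 0.00364863 × (17307/122.674) = 0.515.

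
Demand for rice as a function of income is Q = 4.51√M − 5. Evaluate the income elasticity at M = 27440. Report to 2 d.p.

0.50

At M = 27440: Q = 742.083.
dQ/dM = 4.51/(2√M) = 0.013613 at this income.
η = (dQ/dM)·(M/Q) = 0.013613 × (27440/742.083) = 0.50.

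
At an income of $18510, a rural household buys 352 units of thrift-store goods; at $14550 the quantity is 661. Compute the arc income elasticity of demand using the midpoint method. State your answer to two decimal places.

-2.55

ΔQ = 661 − 352 = 309; midpoint Q̄ = (352 + 661)/2 = 506.5.
ΔI = 14550 − 18510 = -3960; midpoint Ī = (18510 + 14550)/2 = 16530.
η = (ΔQ/Q̄) ÷ (ΔI/Ī) = (309/506.5) ÷ (-3960/16530) = -2.55.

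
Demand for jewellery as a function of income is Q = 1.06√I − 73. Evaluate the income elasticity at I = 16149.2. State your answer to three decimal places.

At I = 16149.2: Q = 61.704.
dQ/dI = 1.06/(2√I) = 0.00417062 at this income.
η = (dQ/dI)·(I/Q) = 0.00417062 × (16149.2/61.704) = 1.092.

1.092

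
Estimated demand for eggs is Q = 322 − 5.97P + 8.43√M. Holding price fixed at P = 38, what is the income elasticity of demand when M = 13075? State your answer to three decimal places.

At P = 38, M = 13075: Q = 1059.076.
Holding P constant, ∂Q/∂M = 8.43/(2√M) = 0.0368618.
η_M = (∂Q/∂M)·(M/Q) = 0.0368618 × (13075/1059.076) = 0.455.

0.455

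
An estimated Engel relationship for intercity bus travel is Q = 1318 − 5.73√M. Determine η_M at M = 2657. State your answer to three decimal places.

At M = 2657: Q = 1022.641.
dQ/dM = -5.73/(2√M) = -0.0555813 at this income.
η = (dQ/dM)·(M/Q) = -0.0555813 × (2657/1022.641) = -0.144.

-0.144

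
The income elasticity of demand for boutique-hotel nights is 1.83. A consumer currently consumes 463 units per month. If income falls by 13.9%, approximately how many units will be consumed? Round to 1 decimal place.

%ΔQ ≈ η × %ΔI = 1.83 × (-13.9%) = -25.437%.
New Q ≈ 463 × (1 − 0.25437) = 345.2.

345.2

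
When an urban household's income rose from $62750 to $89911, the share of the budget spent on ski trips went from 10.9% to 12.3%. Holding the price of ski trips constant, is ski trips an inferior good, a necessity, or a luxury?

luxury

The budget share rises as income rises, so η > 1.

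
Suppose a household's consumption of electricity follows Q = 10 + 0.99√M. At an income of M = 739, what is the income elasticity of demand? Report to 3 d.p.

0.365

At M = 739: Q = 36.913.
dQ/dM = 0.99/(2√M) = 0.0182089 at this income.
η = (dQ/dM)·(M/Q) = 0.0182089 × (739/36.913) = 0.365.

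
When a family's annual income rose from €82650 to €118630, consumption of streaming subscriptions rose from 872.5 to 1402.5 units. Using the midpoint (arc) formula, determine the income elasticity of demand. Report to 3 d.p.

1.303

ΔQ = 1402.5 − 872.5 = 530; midpoint Q̄ = (872.5 + 1402.5)/2 = 1137.5.
ΔI = 118630 − 82650 = 35980; midpoint Ī = (82650 + 118630)/2 = 100640.
η = (ΔQ/Q̄) ÷ (ΔI/Ī) = (530/1137.5) ÷ (35980/100640) = 1.303.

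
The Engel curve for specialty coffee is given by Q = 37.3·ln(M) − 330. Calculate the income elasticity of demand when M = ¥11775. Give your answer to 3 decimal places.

At M = 11775: Q = 19.640.
dQ/dM = 37.3/M = 0.00316773 at this income.
η = (dQ/dM)·(M/Q) = 0.00316773 × (11775/19.640) = 1.899.

1.899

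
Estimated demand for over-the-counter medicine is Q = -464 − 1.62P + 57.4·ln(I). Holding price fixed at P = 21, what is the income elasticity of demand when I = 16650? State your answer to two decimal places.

At P = 21, I = 16650: Q = 59.917.
Holding P constant, ∂Q/∂I = 57.4/I = 0.00344745.
η_I = (∂Q/∂I)·(I/Q) = 0.00344745 × (16650/59.917) = 0.96.

0.96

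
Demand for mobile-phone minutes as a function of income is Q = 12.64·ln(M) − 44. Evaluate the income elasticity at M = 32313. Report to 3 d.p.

At M = 32313: Q = 87.244.
dQ/dM = 12.64/M = 0.000391174 at this income.
η = (dQ/dM)·(M/Q) = 0.000391174 × (32313/87.244) = 0.145.

0.145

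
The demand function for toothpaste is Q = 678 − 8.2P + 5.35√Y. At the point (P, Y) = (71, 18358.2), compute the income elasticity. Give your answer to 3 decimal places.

At P = 71, Y = 18358.2: Q = 820.685.
Holding P constant, ∂Q/∂Y = 5.35/(2√Y) = 0.0197428.
η_Y = (∂Q/∂Y)·(Y/Q) = 0.0197428 × (18358.2/820.685) = 0.442.

0.442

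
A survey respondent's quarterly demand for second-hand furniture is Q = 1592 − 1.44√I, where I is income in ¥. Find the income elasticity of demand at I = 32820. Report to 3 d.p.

-0.098

At I = 32820: Q = 1331.125.
dQ/dI = -1.44/(2√I) = -0.00397432 at this income.
η = (dQ/dI)·(I/Q) = -0.00397432 × (32820/1331.125) = -0.098.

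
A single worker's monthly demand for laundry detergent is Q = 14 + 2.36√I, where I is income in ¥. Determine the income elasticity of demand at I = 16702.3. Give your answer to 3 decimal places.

0.478

At I = 16702.3: Q = 319.000.
dQ/dI = 2.36/(2√I) = 0.00913049 at this income.
η = (dQ/dI)·(I/Q) = 0.00913049 × (16702.3/319.000) = 0.478.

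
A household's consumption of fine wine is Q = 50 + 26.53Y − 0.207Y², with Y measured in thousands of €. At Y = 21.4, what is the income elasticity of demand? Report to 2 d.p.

At Y = 21.4: Q = 522.9443.
dQ/dY = 26.53 − 0.414Y = 17.67040.
η = (dQ/dY)·(Y/Q) = 17.67040 × (21.4/522.9443) = 0.72.

0.72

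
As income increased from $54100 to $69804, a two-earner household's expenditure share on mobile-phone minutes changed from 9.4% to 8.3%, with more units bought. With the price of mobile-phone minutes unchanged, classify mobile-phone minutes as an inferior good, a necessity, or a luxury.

necessity

Quantity rises but the budget share falls as income rises, so 0 < η < 1.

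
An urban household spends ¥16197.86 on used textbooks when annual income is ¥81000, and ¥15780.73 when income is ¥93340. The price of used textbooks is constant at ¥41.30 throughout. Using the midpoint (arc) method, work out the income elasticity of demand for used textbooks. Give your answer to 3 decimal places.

-0.184

With a constant price, Q₁ = 16197.86/41.30 = 392.200 and Q₂ = 15780.73/41.30 = 382.100 (equivalently, work directly with expenditure since P cancels).
Midpoint %ΔQ = (15780.73 − 16197.86)/15989.30 = -0.02609; midpoint %ΔI = (93340 − 81000)/87170 = 0.14156.
η = -0.02609 / 0.14156 = -0.184.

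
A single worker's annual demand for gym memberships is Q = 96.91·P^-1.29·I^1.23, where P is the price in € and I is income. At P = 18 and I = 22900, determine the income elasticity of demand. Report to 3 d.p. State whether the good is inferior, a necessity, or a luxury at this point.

For a multiplicative demand Q = A·P^α·I^β, the income elasticity is β everywhere.
Here β = 1.23, so η = 1.230.
Since η > 1, this is a luxury.

1.230 (luxury)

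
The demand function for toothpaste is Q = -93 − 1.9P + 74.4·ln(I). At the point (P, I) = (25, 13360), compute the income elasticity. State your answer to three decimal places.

0.131

At P = 25, I = 13360: Q = 566.302.
Holding P constant, ∂Q/∂I = 74.4/I = 0.00556886.
η_I = (∂Q/∂I)·(I/Q) = 0.00556886 × (13360/566.302) = 0.131.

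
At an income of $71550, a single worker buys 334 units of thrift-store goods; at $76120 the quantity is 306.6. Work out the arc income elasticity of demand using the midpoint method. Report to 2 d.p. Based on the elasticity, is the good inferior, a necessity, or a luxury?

ΔQ = 306.6 − 334 = -27.4; midpoint Q̄ = (334 + 306.6)/2 = 320.3.
ΔI = 76120 − 71550 = 4570; midpoint Ī = (71550 + 76120)/2 = 73835.
η = (ΔQ/Q̄) ÷ (ΔI/Ī) = (-27.4/320.3) ÷ (4570/73835) = -1.38.
η < 0 ⇒ inferior good.

-1.38 (inferior good)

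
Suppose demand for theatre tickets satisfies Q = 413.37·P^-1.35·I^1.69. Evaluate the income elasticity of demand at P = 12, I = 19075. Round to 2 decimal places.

For a multiplicative demand Q = A·P^α·I^β, the income elasticity is β everywhere.
Here β = 1.69, so η = 1.69.

1.69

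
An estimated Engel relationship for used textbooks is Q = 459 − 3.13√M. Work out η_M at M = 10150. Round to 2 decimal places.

-1.10

At M = 10150: Q = 143.661.
dQ/dM = -3.13/(2√M) = -0.0155339 at this income.
η = (dQ/dM)·(M/Q) = -0.0155339 × (10150/143.661) = -1.10.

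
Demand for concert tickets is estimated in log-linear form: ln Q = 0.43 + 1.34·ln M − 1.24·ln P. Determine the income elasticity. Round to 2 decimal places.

In a log-linear demand, the coefficient on ln M is the income elasticity.
So η = 1.34.

1.34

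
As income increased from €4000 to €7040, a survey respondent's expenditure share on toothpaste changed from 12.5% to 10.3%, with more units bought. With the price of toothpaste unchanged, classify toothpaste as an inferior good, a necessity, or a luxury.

necessity

Quantity rises but the budget share falls as income rises, so 0 < η < 1.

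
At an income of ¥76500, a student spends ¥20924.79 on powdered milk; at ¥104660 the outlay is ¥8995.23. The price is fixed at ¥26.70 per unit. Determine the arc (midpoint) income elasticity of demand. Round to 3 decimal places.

-2.565

With a constant price, Q₁ = 20924.79/26.70 = 783.700 and Q₂ = 8995.23/26.70 = 336.900 (equivalently, work directly with expenditure since P cancels).
Midpoint %ΔQ = (8995.23 − 20924.79)/14960.01 = -0.79743; midpoint %ΔI = (104660 − 76500)/90580 = 0.31089.
η = -0.79743 / 0.31089 = -2.565.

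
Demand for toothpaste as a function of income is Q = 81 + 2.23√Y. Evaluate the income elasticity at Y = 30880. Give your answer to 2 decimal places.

At Y = 30880: Q = 472.871.
dQ/dY = 2.23/(2√Y) = 0.00634507 at this income.
η = (dQ/dY)·(Y/Q) = 0.00634507 × (30880/472.871) = 0.41.

0.41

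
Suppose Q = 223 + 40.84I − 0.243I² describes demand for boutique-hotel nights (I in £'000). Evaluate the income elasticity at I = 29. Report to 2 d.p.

At I = 29: Q = 1202.9970.
dQ/dI = 40.84 − 0.486I = 26.74600.
η = (dQ/dI)·(I/Q) = 26.74600 × (29/1202.9970) = 0.64.

0.64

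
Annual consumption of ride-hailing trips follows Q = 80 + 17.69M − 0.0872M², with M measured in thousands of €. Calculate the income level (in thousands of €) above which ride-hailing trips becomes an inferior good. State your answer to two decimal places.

dQ/dM = 17.69 − 0.1744M.
The good is inferior where dQ/dM < 0. Setting dQ/dM = 0 gives M = 17.69 / 0.1744 = 101.43.

101.43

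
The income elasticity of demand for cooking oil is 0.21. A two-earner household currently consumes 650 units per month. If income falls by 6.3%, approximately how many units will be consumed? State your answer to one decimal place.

641.4

%ΔQ ≈ η × %ΔI = 0.21 × (-6.3%) = -1.323%.
New Q ≈ 650 × (1 − 0.01323) = 641.4.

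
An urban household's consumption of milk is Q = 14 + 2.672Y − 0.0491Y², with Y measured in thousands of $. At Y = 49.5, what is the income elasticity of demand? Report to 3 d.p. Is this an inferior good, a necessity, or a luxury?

-4.174 (inferior good)

At Y = 49.5: Q = 25.9567.
dQ/dY = 2.672 − 0.0982Y = -2.18890.
η = (dQ/dY)·(Y/Q) = -2.18890 × (49.5/25.9567) = -4.174.
η < 0 ⇒ inferior good.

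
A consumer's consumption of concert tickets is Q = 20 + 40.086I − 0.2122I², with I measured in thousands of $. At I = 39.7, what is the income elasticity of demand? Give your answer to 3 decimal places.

At I = 39.7: Q = 1276.9679.
dQ/dI = 40.086 − 0.4244I = 23.23732.
η = (dQ/dI)·(I/Q) = 23.23732 × (39.7/1276.9679) = 0.722.

0.722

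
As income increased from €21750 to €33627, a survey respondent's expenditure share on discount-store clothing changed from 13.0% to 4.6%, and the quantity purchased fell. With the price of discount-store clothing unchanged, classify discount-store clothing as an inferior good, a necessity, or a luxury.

Quantity demanded falls as income rises, so η < 0.

inferior good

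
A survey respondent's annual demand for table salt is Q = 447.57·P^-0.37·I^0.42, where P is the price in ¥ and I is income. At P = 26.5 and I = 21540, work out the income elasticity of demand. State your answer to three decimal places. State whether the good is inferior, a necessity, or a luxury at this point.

0.420 (necessity)

For a multiplicative demand Q = A·P^α·I^β, the income elasticity is β everywhere.
Here β = 0.42, so η = 0.420.
Since 0 < η < 1, this is a necessity.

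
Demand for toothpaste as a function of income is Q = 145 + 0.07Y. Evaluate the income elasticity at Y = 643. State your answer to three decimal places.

0.237

At Y = 643: Q = 190.010.
dQ/dY = 0.07.
η = (dQ/dY)·(Y/Q) = 0.07 × (643/190.010) = 0.237.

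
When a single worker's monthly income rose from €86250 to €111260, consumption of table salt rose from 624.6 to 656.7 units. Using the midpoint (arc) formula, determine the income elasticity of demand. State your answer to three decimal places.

0.198

ΔQ = 656.7 − 624.6 = 32.1; midpoint Q̄ = (624.6 + 656.7)/2 = 640.65.
ΔI = 111260 − 86250 = 25010; midpoint Ī = (86250 + 111260)/2 = 98755.
η = (ΔQ/Q̄) ÷ (ΔI/Ī) = (32.1/640.65) ÷ (25010/98755) = 0.198.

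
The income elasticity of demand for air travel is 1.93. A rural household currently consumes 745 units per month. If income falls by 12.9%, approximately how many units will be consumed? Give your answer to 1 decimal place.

%ΔQ ≈ η × %ΔI = 1.93 × (-12.9%) = -24.897%.
New Q ≈ 745 × (1 − 0.24897) = 559.5.

559.5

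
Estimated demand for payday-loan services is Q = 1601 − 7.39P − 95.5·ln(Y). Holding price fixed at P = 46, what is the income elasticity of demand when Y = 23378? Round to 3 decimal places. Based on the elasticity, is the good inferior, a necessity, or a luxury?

-0.318 (inferior good)

At P = 46, Y = 23378: Q = 300.373.
Holding P constant, ∂Q/∂Y = -95.5/Y = -0.00408504.
η_Y = (∂Q/∂Y)·(Y/Q) = -0.00408504 × (23378/300.373) = -0.318.
Since η < 0, this is an inferior good.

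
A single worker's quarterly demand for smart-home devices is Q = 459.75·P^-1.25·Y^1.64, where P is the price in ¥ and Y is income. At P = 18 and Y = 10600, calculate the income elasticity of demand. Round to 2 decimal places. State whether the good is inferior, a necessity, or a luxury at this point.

For a multiplicative demand Q = A·P^α·Y^β, the income elasticity is β everywhere.
Here β = 1.64, so η = 1.64.
Since η > 1, this is a luxury.

1.64 (luxury)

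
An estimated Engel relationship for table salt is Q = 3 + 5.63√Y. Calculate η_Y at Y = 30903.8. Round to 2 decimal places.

At Y = 30903.8: Q = 992.725.
dQ/dY = 5.63/(2√Y) = 0.016013 at this income.
η = (dQ/dY)·(Y/Q) = 0.016013 × (30903.8/992.725) = 0.50.

0.50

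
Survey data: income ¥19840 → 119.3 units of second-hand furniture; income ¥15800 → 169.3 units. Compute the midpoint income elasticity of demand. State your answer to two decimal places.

ΔQ = 169.3 − 119.3 = 50; midpoint Q̄ = (119.3 + 169.3)/2 = 144.3.
ΔI = 15800 − 19840 = -4040; midpoint Ī = (19840 + 15800)/2 = 17820.
η = (ΔQ/Q̄) ÷ (ΔI/Ī) = (50/144.3) ÷ (-4040/17820) = -1.53.

-1.53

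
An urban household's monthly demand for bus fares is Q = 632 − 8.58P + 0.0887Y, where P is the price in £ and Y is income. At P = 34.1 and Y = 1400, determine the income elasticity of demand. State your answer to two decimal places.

At P = 34.1, Y = 1400: Q = 463.602.
Holding P constant, ∂Q/∂Y = 0.0887.
η_Y = (∂Q/∂Y)·(Y/Q) = 0.0887 × (1400/463.602) = 0.27.

0.27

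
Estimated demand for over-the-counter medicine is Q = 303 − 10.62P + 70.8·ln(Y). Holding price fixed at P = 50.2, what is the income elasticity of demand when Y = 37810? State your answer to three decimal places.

0.137

At P = 50.2, Y = 37810: Q = 516.131.
Holding P constant, ∂Q/∂Y = 70.8/Y = 0.00187252.
η_Y = (∂Q/∂Y)·(Y/Q) = 0.00187252 × (37810/516.131) = 0.137.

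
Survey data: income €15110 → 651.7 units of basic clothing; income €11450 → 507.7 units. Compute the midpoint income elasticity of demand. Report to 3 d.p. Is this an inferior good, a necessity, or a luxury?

0.901 (necessity)

ΔQ = 507.7 − 651.7 = -144; midpoint Q̄ = (651.7 + 507.7)/2 = 579.7.
ΔI = 11450 − 15110 = -3660; midpoint Ī = (15110 + 11450)/2 = 13280.
η = (ΔQ/Q̄) ÷ (ΔI/Ī) = (-144/579.7) ÷ (-3660/13280) = 0.901.
0 < η < 1 ⇒ necessity.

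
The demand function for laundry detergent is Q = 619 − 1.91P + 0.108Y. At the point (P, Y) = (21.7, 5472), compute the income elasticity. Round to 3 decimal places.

At P = 21.7, Y = 5472: Q = 1168.529.
Holding P constant, ∂Q/∂Y = 0.108.
η_Y = (∂Q/∂Y)·(Y/Q) = 0.108 × (5472/1168.529) = 0.506.

0.506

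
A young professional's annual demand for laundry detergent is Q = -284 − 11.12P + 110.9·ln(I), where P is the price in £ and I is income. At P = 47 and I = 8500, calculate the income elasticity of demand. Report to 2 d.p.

At P = 47, I = 8500: Q = 196.763.
Holding P constant, ∂Q/∂I = 110.9/I = 0.0130471.
η_I = (∂Q/∂I)·(I/Q) = 0.0130471 × (8500/196.763) = 0.56.

0.56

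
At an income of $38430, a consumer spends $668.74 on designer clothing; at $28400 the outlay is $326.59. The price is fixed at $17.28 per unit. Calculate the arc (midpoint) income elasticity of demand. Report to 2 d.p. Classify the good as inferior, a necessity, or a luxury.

2.29 (luxury)

With a constant price, Q₁ = 668.74/17.28 = 38.700 and Q₂ = 326.59/17.28 = 18.900 (equivalently, work directly with expenditure since P cancels).
Midpoint %ΔQ = (326.59 − 668.74)/497.67 = -0.68751; midpoint %ΔI = (28400 − 38430)/33415 = -0.30016.
η = -0.68751 / -0.30016 = 2.29.
η > 1 ⇒ luxury.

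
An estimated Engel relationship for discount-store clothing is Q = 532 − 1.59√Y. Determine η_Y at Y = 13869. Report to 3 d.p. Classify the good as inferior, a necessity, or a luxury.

-0.272 (inferior good)

At Y = 13869: Q = 344.751.
dQ/dY = -1.59/(2√Y) = -0.00675063 at this income.
η = (dQ/dY)·(Y/Q) = -0.00675063 × (13869/344.751) = -0.272.
Since η < 0, the good is an inferior good.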